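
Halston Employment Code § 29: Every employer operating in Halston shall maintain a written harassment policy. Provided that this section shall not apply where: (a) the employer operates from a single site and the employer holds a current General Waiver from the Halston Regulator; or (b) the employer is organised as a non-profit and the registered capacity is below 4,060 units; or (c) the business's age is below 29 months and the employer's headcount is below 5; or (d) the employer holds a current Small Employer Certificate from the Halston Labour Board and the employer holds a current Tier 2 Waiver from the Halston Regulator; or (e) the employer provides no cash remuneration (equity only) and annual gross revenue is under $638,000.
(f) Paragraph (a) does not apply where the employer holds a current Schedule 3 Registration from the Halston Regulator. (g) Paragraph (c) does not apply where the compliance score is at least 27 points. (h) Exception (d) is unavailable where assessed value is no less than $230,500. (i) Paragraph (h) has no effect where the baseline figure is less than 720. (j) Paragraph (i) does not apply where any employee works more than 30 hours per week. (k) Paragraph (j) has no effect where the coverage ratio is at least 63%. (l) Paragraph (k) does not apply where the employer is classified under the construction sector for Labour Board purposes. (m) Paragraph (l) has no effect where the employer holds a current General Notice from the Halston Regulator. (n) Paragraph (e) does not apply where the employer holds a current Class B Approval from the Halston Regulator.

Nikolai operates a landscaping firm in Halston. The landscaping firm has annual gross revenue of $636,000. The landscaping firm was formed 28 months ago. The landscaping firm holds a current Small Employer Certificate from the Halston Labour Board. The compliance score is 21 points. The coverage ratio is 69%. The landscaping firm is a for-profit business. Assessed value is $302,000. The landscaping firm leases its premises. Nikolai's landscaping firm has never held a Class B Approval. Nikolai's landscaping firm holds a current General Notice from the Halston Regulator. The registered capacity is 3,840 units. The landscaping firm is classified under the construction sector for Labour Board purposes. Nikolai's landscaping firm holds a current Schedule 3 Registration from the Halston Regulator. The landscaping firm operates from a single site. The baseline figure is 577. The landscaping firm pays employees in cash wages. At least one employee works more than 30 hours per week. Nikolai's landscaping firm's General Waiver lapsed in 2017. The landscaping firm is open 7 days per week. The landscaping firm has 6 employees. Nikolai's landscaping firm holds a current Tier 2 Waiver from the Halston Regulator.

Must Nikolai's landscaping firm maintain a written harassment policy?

Exception (a) requires that the employer holds a current General Waiver from the Halston Regulator; but the General Waiver is not current, so (a) is unavailable.
Exception (b) fails — the employer is for-profit.
Exception (c) requires that the employer's headcount is below 5; but the employer's headcount is 6, not below 5, so (c) is unavailable.
All of (d)'s requirements are met (a current Small Employer Certificate is held; a current Tier 2 Waiver is held). As to paragraphs (h)–(m): (h) is triggered (assessed value is $302,000, meeting the $230,500 threshold), but is itself disapplied by (i): (i) operates against (h): the baseline figure is 577, less than the 720 limit. (j) would limit (i) — at least one employee exceeds 30 hours/week — but (k) sets (j) aside: (k) operates against (j): the coverage ratio is 69%, meeting the 63% threshold. (l) operates (the landscaping firm is classified under the construction sector), but is set aside by (m): (m) operates against (l): a current General Notice is held. So (d) applies.
Exception (e) does not apply: employees are paid cash wages.

No — exception (d) applies; Nikolai's landscaping firm is not required to maintain a written harassment policy.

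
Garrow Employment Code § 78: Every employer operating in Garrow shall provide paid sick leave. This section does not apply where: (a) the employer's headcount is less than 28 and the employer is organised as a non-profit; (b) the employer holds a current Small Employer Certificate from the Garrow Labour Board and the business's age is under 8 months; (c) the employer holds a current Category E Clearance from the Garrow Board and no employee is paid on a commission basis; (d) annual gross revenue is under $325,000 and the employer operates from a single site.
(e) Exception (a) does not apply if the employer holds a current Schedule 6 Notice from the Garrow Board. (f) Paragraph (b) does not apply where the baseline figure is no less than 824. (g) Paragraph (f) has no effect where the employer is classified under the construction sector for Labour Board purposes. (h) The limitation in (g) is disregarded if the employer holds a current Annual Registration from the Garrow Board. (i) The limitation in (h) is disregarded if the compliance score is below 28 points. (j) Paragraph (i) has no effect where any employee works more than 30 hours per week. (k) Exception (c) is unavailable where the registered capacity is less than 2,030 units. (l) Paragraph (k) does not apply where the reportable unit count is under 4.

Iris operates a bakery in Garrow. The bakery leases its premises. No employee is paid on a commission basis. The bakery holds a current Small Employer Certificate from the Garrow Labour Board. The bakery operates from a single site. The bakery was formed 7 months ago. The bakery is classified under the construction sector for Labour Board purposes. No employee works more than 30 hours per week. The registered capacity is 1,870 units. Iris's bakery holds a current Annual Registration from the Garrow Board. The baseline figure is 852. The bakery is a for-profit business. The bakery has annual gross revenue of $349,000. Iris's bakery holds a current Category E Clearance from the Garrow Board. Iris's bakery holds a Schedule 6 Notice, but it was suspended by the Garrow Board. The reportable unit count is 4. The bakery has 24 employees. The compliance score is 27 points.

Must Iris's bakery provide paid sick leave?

Exception (a) fails — the employer is for-profit.
All of (b)'s requirements are met (a current Small Employer Certificate is held; the business's age is 7 months, under the 8 months limit). Applying paragraphs (f)–(j): (f) is engaged (the baseline figure is 852, meeting the 824 threshold), but is itself disapplied by (g): (g) operates — the bakery is classified under the construction sector. (h) would limit (g) — a current Annual Registration is held — but (i) sets (h) aside: (i) operates — the compliance score is 27 points, below the 28 points limit. (j), which would lift (i), does not operate here — no employee exceeds 30 hours/week. So (b) applies.
Exception (c): a current Category E Clearance is held; no employee is paid on commission — every condition holds. But applying paragraphs (k)–(l): (k) applies — the registered capacity is 1,870 units, less than the 2,030 units limit. (l) is not engaged (the reportable unit count is 4, not under 4), so (k) stands. (c) is therefore removed.
Exception (d) fails — annual gross revenue is $349,000, not under $325,000.

No — exception (b) applies; Iris's bakery is not required to provide paid sick leave.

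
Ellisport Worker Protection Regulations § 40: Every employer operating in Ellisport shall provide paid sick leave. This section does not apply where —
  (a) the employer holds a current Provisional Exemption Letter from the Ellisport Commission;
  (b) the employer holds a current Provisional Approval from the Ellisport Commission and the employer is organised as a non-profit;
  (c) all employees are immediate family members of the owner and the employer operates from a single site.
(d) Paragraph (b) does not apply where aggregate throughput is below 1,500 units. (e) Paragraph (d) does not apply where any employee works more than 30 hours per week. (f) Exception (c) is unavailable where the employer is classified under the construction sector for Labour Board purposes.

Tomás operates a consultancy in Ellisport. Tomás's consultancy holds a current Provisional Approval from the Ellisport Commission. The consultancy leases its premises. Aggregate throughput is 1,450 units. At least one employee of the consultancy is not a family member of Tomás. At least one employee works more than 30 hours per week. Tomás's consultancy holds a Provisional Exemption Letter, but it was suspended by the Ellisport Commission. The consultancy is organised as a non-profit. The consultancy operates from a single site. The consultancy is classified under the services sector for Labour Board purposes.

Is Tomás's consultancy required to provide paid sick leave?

Exception (a) requires that the employer holds a current Provisional Exemption Letter from the Ellisport Commission; but the Provisional Exemption Letter is not current, so (a) is unavailable.
Exception (b): a current Provisional Approval is held; the employer is a non-profit — every condition holds. As to paragraphs (d)–(e): (d) would limit (b) — aggregate throughput is 1,450 units, below the 1,500 units limit — but (e) sets (d) aside: (e) applies — at least one employee exceeds 30 hours/week. So (b) applies.
Exception (c) fails — at least one employee is not a family member.

No — exception (b) applies; Tomás's consultancy is not required to provide paid sick leave.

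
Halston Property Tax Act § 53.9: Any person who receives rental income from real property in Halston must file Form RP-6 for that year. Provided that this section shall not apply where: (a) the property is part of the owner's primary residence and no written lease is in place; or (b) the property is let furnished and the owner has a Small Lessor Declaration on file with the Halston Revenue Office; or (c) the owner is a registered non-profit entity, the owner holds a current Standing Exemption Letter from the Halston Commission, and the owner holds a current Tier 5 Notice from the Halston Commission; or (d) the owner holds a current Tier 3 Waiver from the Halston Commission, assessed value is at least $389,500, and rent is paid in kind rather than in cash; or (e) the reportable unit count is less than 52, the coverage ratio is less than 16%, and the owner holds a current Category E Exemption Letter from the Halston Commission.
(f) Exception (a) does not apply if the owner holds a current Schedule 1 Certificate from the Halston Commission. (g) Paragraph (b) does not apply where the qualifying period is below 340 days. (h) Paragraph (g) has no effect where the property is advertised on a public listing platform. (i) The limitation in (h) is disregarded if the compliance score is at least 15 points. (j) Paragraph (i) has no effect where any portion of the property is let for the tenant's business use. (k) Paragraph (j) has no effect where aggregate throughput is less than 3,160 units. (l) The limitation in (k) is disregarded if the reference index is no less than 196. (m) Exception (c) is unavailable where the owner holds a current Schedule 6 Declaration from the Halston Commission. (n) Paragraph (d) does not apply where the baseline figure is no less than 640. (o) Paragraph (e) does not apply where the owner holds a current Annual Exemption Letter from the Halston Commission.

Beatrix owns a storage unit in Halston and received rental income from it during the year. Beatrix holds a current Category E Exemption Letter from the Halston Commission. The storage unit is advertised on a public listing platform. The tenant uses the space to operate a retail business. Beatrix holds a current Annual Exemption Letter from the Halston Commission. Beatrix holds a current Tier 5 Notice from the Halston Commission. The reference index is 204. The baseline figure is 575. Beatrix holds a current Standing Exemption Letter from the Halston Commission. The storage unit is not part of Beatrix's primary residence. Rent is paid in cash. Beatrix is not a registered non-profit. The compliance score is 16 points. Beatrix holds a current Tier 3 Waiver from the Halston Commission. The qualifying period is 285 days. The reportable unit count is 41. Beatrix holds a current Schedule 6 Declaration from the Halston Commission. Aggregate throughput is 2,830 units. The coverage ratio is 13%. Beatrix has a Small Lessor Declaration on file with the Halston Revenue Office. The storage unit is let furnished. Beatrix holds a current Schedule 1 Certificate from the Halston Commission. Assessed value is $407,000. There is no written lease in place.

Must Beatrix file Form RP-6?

No — exception (b) applies; Beatrix is not required to file Form RP-6.

Exception (a) fails — the storage unit is not part of the primary residence.
All of (b)'s requirements are met (the property is let furnished; a Small Lessor Declaration is on file). Considering the limiting provisions: (g) is engaged (the qualifying period is 285 days, below the 340 days limit), but is overridden by (h): (h) applies — the property is publicly advertised. (i) applies (the compliance score is 16 points, meeting the 15 points threshold), but is displaced by (j): (j) operates against (i): the space is let for business use. (k) applies (aggregate throughput is 2,830 units, less than the 3,160 units limit), but is overridden by (l): (l) operates against (k): the reference index is 204, meeting the 196 threshold. (b) remains available.
Exception (c) requires that the owner is a registered non-profit entity; but Beatrix is not a registered non-profit, so (c) is unavailable.
Exception (d) requires that rent is paid in kind rather than in cash; but rent is paid in cash, so (d) is unavailable.
Exception (e)'s conditions are all satisfied: the reportable unit count is 41, less than the 52 limit; the coverage ratio is 13%, less than the 16% limit; a current Category E Exemption Letter is held. But: (o) is triggered — a current Annual Exemption Letter is held. Exception (e) does not apply.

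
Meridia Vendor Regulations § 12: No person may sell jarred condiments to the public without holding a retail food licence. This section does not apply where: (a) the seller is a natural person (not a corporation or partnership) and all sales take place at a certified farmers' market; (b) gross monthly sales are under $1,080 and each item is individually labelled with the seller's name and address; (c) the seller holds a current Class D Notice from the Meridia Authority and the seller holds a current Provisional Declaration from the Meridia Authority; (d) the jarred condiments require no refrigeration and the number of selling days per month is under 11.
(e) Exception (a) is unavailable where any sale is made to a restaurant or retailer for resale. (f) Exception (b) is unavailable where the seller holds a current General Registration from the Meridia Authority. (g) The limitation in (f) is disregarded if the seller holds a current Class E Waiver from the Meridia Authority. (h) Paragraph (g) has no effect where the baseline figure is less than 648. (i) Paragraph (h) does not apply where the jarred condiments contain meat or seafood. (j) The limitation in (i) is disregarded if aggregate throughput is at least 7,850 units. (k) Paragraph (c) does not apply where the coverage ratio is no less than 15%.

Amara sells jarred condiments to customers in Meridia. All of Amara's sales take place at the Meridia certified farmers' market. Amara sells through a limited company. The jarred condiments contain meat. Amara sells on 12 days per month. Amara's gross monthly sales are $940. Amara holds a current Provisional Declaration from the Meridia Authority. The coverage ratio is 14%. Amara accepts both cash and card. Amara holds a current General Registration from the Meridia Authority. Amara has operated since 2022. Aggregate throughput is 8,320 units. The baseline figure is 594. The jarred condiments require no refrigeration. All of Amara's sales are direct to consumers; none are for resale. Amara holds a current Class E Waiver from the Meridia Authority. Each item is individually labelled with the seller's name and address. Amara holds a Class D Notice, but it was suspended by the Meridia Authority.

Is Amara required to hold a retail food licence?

Exception (a) fails — the seller operates through a limited company.
Exception (b)'s conditions are all satisfied: gross monthly sales are $940, under the $1,080 limit; items are individually labelled. But applying paragraphs (f)–(j): (f) applies — a current General Registration is held. (g) would limit (f) — a current Class E Waiver is held — but (h) sets (g) aside: (h) operates against (g): the baseline figure is 594, less than the 648 limit. (i) would limit (h) — the jarred condiments contain meat — but (j) sets (i) aside: (j) operates against (i): aggregate throughput is 8,320 units, meeting the 7,850 units threshold. So (b) is unavailable.
Exception (c) fails — no current Class D Notice is held.
Exception (d) fails — the number of selling days per month is 12, not under 11.
No exception applies. The general rule governs.

Yes — Amara must hold a retail food licence.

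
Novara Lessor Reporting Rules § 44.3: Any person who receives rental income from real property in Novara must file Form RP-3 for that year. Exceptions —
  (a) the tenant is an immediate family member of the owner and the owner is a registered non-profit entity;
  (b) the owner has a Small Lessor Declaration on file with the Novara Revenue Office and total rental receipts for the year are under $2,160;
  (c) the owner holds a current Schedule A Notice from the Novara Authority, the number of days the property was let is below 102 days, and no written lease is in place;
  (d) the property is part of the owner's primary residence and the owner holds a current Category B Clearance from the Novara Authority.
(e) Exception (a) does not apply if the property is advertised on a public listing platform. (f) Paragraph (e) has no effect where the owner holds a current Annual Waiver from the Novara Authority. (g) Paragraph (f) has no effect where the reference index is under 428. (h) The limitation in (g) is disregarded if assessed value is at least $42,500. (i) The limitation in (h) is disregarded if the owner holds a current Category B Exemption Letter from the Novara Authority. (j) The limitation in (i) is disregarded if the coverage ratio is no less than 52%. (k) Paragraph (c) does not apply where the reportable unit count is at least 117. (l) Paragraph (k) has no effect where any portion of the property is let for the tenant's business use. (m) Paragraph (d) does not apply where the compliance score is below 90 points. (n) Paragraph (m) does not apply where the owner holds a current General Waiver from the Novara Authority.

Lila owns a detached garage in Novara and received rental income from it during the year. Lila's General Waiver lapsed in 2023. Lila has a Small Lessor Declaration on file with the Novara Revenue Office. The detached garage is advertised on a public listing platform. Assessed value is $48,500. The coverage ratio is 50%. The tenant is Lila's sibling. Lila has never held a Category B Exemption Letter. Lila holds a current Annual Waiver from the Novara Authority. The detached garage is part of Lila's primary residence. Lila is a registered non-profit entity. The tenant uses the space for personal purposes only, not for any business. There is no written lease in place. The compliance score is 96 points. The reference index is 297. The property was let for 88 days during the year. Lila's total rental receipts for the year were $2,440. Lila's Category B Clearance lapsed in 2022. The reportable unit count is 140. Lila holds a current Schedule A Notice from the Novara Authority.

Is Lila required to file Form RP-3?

No — exception (a) applies; Lila is not required to file Form RP-3.

All of (a)'s requirements are met (the tenant is an immediate family member; Lila is a registered non-profit). Considering the limiting provisions: (e) is engaged (the property is publicly advertised), but is displaced by (f): (f) operates against (e): a current Annual Waiver is held. (g) would limit (f) — the reference index is 297, under the 428 limit — but (h) sets (g) aside: (h) operates against (g): assessed value is $48,500, meeting the $42,500 threshold. (i) is not engaged (there is no Category B Exemption Letter in force), so (h) stands. So (a) applies.
Exception (b) requires that total rental receipts for the year are under $2,160; but total rental receipts for the year are $2,440, not under $2,160, so (b) is unavailable.
All of (c)'s requirements are met (a current Schedule A Notice is held; the number of days the property was let is 88 days, below the 102 days limit; there is no written lease). Turning to paragraphs (k)–(l): (k) operates against (c): the reportable unit count is 140, meeting the 117 threshold. (l), which would lift (k), is not triggered — the space is used for personal purposes only. (c) is therefore removed.
Exception (d) fails — no current Category B Clearance is held.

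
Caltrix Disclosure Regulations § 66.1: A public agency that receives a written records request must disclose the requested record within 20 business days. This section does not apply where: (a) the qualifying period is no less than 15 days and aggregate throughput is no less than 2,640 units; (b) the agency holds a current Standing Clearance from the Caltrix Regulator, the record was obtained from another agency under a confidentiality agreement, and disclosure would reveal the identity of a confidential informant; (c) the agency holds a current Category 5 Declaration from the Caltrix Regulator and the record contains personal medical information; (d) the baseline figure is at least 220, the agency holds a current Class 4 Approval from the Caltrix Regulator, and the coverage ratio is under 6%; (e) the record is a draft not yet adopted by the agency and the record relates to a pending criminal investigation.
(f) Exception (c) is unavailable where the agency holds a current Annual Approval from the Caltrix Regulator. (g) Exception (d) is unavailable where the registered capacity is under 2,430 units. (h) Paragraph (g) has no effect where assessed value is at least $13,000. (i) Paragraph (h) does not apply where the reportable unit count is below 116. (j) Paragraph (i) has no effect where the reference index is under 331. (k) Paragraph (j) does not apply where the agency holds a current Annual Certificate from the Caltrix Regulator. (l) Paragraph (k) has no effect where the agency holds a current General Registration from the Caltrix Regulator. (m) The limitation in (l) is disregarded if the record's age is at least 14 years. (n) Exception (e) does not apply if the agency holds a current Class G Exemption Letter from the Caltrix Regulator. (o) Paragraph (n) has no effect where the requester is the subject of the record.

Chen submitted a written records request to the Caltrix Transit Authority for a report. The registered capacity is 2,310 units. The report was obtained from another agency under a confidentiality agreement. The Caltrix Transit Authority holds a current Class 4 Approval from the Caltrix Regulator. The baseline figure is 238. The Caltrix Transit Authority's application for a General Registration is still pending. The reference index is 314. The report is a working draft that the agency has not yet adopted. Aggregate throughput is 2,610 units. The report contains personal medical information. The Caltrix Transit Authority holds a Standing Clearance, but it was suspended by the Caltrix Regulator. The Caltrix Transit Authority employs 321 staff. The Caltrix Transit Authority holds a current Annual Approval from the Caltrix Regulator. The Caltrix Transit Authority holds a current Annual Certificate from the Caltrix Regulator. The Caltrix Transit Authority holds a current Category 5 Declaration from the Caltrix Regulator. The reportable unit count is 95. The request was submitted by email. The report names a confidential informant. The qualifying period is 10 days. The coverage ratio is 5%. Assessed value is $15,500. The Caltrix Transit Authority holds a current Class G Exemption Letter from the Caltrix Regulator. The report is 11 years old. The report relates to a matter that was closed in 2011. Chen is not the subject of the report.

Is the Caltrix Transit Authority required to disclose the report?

Exception (a) does not apply: the qualifying period is 10 days, short of 15 days.
Exception (b) fails — no current Standing Clearance is held.
Exception (c): a current Category 5 Declaration is held; the report contains personal medical information — every condition holds. However, paragraph (f) must be considered: (f) operates — a current Annual Approval is held. So (c) is unavailable.
All of (d)'s requirements are met (the baseline figure is 238, meeting the 220 threshold; a current Class 4 Approval is held; the coverage ratio is 5%, under the 6% limit). However, paragraphs (g)–(m) must be considered: (g) operates — the registered capacity is 2,310 units, under the 2,430 units limit. (h) would limit (g) — assessed value is $15,500, meeting the $13,000 threshold — but (i) sets (h) aside: (i) applies — the reportable unit count is 95, below the 116 limit. (j) would limit (i) — the reference index is 314, under the 331 limit — but (k) sets (j) aside: (k) operates against (j): a current Annual Certificate is held. (l) does not operate here (no current General Registration is held), so (k) stands. Exception (d) does not apply.
Exception (e) does not apply: the report relates to a closed matter.
No exception applies. The general rule governs.

Yes — the Caltrix Transit Authority must disclose the report.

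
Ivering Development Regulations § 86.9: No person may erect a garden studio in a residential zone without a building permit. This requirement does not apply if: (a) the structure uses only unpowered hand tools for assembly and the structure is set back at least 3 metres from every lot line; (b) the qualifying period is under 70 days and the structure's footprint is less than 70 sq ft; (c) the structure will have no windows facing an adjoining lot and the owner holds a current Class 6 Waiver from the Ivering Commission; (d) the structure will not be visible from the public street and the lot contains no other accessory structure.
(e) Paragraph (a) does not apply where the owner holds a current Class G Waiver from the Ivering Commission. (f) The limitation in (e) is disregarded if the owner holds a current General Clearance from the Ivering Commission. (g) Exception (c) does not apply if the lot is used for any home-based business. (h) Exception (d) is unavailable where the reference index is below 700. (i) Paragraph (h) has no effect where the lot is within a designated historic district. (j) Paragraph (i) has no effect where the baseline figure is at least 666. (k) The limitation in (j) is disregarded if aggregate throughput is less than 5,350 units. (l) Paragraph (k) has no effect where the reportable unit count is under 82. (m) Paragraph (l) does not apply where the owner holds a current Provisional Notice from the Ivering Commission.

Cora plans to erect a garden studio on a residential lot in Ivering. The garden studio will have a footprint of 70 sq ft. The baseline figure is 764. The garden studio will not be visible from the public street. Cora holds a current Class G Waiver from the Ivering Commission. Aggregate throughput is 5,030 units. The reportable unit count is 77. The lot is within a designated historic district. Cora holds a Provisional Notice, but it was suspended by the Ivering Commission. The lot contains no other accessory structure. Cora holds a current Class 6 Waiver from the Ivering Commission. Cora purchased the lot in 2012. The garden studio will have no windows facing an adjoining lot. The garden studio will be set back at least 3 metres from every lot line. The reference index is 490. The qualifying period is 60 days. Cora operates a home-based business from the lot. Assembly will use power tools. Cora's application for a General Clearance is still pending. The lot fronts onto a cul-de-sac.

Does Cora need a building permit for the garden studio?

Yes — Cora must obtain a building permit.

Exception (a) does not apply: assembly uses power tools.
Exception (b) requires that the structure's footprint is less than 70 sq ft; but the structure's footprint is 70 sq ft, not less than 70 sq ft, so (b) is unavailable.
Exception (c) is satisfied on its face — no windows face an adjoining lot; a current Class 6 Waiver is held. But applying paragraph (g): (g) operates against (c): a home-based business operates on the lot. (c) is therefore removed.
Exception (d)'s conditions are all satisfied: the structure will not be visible from the street; the lot has no other accessory structure. However, paragraphs (h)–(m) must be considered: (h) operates against (d): the reference index is 490, below the 700 limit. (i) would limit (h) — the lot is in a historic district — but (j) sets (i) aside: (j) operates against (i): the baseline figure is 764, meeting the 666 threshold. (k) would limit (j) — aggregate throughput is 5,030 units, less than the 5,350 units limit — but (l) sets (k) aside: (l) operates against (k): the reportable unit count is 77, under the 82 limit. (m), which would lift (l), is not engaged — no current Provisional Notice is held. So (d) is unavailable.
No exception applies. The general rule governs.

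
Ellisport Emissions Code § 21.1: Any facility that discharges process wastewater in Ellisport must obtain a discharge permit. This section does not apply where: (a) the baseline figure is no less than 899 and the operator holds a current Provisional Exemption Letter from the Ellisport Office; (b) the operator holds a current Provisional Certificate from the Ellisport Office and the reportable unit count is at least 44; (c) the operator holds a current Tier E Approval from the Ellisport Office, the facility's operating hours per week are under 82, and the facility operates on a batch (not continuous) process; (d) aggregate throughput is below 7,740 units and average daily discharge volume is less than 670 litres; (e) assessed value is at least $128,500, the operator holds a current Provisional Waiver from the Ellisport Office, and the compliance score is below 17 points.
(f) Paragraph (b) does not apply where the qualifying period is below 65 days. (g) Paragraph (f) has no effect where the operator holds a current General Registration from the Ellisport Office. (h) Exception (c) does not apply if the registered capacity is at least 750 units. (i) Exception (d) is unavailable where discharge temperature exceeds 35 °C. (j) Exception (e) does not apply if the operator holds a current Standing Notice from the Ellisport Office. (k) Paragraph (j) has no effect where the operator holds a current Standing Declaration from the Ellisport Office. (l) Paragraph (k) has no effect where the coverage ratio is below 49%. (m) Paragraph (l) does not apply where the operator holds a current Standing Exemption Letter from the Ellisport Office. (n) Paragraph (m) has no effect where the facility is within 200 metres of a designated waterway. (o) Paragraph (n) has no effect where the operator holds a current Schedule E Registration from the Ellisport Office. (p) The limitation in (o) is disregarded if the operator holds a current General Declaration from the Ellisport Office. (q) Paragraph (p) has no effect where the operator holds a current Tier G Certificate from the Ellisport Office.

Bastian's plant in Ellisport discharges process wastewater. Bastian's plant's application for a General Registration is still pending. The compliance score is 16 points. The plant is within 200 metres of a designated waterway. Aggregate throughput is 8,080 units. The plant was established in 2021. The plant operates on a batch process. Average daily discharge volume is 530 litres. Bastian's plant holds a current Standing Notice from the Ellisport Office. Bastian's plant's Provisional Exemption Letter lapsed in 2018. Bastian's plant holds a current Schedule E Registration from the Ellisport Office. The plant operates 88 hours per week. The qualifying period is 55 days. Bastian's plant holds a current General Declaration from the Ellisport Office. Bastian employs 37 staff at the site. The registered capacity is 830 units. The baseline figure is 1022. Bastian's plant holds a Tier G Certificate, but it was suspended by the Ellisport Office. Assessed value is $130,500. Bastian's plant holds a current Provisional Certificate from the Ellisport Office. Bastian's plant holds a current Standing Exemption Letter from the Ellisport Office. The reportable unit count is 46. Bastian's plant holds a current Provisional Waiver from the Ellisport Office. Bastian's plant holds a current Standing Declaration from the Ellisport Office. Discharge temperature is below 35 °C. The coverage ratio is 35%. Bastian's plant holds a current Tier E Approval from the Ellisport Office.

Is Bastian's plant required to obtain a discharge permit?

Yes — Bastian's plant must obtain a discharge permit.

Exception (a) requires that the operator holds a current Provisional Exemption Letter from the Ellisport Office; but no current Provisional Exemption Letter is held, so (a) is unavailable.
Exception (b): a current Provisional Certificate is held; the reportable unit count is 46, meeting the 44 threshold — every condition holds. Turning to paragraphs (f)–(g): (f) operates — the qualifying period is 55 days, below the 65 days limit. (g) is inapplicable (the General Registration is not current), so (f) stands. So (b) is unavailable.
Exception (c) fails — the facility's operating hours per week are 88, not under 82.
Exception (d) does not apply: aggregate throughput is 8,080 units, not below 7,740 units.
Exception (e): assessed value is $130,500, meeting the $128,500 threshold; a current Provisional Waiver is held; the compliance score is 16 points, below the 17 points limit — every condition holds. But: (j) is triggered — a current Standing Notice is held. (k) would limit (j) — a current Standing Declaration is held — but (l) sets (k) aside: (l) operates against (k): the coverage ratio is 35%, below the 49% limit. (m) is engaged (a current Standing Exemption Letter is held), but is displaced by (n): (n) applies — the plant is within 200 m of a designated waterway. (o) would limit (n) — a current Schedule E Registration is held — but (p) sets (o) aside: (p) operates — a current General Declaration is held. (q), which would lift (p), is not triggered — the Tier G Certificate is not current. Exception (e) does not apply.
No exception is made out. Bastian's plant falls within the general rule.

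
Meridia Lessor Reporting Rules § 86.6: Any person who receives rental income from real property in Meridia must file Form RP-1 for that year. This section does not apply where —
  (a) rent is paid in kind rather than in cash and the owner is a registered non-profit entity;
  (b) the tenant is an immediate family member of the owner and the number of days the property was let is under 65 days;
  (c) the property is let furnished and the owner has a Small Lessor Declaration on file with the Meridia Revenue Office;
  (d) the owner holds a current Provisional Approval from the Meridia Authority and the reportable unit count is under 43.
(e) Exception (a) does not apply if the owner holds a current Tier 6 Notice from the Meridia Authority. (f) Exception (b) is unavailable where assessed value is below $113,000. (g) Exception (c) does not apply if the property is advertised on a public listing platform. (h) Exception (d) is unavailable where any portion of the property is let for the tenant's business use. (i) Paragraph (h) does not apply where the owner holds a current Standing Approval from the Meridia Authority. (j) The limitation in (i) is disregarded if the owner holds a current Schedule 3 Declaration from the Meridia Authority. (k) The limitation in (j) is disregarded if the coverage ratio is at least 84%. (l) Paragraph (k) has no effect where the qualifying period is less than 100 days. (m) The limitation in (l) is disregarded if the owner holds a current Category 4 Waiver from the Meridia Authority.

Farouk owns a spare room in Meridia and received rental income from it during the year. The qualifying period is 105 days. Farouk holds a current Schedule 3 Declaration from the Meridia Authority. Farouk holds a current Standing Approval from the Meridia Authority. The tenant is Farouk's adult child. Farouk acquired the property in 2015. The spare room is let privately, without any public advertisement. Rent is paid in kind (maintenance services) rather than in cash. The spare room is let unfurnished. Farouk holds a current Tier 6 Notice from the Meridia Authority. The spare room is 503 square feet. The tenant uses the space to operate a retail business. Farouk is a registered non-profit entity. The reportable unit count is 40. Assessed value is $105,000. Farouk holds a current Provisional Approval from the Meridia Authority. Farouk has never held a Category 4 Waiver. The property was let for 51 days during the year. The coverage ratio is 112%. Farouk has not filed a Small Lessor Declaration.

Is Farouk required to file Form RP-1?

No — exception (d) applies; Farouk is not required to file Form RP-1.

Exception (a)'s conditions are all satisfied: rent is paid in kind; Farouk is a registered non-profit. But applying paragraph (e): (e) is triggered — a current Tier 6 Notice is held. Exception (a) does not apply.
Exception (b)'s conditions are all satisfied: the tenant is an immediate family member; the number of days the property was let is 51 days, under the 65 days limit. However, paragraph (f) must be considered: (f) is engaged — assessed value is $105,000, below the $113,000 limit. (b) is therefore removed.
Exception (c) does not apply: the property is let unfurnished.
Exception (d): a current Provisional Approval is held; the reportable unit count is 40, under the 43 limit — every condition holds. Applying paragraphs (h)–(m): (h) is triggered (the space is let for business use), but yields to (i): (i) operates against (h): a current Standing Approval is held. (j) is engaged (a current Schedule 3 Declaration is held), but is itself disapplied by (k): (k) operates — the coverage ratio is 112%, meeting the 84% threshold. (l) does not operate here (the qualifying period is 105 days, not less than 100 days), so (k) stands. (d) remains available.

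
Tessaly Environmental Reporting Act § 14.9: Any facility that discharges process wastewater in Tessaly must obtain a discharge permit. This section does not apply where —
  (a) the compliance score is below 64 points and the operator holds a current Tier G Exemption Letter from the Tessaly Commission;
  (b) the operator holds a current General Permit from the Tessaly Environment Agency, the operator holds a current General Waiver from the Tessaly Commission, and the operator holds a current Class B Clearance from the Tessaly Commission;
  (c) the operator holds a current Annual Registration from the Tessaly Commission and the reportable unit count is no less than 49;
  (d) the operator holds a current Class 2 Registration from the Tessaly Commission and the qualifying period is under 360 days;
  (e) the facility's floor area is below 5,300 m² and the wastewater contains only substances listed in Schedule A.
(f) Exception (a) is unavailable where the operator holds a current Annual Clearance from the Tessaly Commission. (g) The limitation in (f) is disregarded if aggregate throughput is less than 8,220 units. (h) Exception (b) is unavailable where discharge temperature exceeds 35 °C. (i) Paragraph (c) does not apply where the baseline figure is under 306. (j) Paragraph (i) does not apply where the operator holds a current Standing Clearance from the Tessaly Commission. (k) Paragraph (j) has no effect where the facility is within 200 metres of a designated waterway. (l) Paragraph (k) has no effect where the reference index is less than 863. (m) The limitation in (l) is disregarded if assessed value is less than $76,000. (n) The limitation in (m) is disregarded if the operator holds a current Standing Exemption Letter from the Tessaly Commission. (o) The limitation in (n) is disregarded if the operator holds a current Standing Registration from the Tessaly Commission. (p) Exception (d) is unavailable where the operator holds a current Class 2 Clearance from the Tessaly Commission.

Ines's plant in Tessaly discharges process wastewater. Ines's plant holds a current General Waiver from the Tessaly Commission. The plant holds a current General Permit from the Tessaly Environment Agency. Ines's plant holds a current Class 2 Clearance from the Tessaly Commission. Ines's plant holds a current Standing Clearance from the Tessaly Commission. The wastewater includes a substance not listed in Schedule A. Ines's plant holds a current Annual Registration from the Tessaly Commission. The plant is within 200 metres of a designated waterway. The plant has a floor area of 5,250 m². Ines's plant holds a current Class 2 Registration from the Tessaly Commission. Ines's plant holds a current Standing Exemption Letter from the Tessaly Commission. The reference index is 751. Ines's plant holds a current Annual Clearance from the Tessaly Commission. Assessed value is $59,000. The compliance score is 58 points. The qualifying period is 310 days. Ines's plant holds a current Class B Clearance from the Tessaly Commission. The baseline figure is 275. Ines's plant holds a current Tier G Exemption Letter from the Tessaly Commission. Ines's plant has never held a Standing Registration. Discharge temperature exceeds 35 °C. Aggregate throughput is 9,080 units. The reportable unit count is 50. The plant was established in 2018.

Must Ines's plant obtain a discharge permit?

No — exception (c) applies; Ines's plant is not required to obtain a discharge permit.

Exception (a) is satisfied on its face — the compliance score is 58 points, below the 64 points limit; a current Tier G Exemption Letter is held. Turning to paragraphs (f)–(g): (f) operates against (a): a current Annual Clearance is held. (g) is inapplicable (aggregate throughput is 9,080 units, not less than 8,220 units), so (f) stands. So (a) is unavailable.
All of (b)'s requirements are met (a current General Permit is held; a current General Waiver is held; a current Class B Clearance is held). But applying paragraph (h): (h) operates against (b): discharge temperature exceeds 35 °C. Exception (b) does not apply.
All of (c)'s requirements are met (a current Annual Registration is held; the reportable unit count is 50, meeting the 49 threshold). As to paragraphs (i)–(o): (i) is engaged (the baseline figure is 275, under the 306 limit), but is set aside by (j): (j) operates against (i): a current Standing Clearance is held. (k) would limit (j) — the plant is within 200 m of a designated waterway — but (l) sets (k) aside: (l) operates against (k): the reference index is 751, less than the 863 limit. (m) operates (assessed value is $59,000, less than the $76,000 limit), but is itself disapplied by (n): (n) is engaged — a current Standing Exemption Letter is held. (o) is not engaged (there is no Standing Registration in force), so (n) stands. Exception (c) stands.
Exception (d): a current Class 2 Registration is held; the qualifying period is 310 days, under the 360 days limit — every condition holds. But: (p) operates — a current Class 2 Clearance is held. So (d) is unavailable.
Exception (e) requires that the wastewater contains only substances listed in Schedule A; but the wastewater includes a non-Schedule-A substance, so (e) is unavailable.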